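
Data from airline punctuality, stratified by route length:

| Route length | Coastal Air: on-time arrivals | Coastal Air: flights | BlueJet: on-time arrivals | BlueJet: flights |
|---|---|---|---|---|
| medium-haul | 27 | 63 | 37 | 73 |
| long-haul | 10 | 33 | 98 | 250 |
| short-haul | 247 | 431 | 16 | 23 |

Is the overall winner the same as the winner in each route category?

No

Medium-haul: Coastal Air 27/63 = 42.9%, BlueJet 37/73 = 50.7% → BlueJet
Long-haul: Coastal Air 10/33 = 30.3%, BlueJet 98/250 = 39.2% → BlueJet
Short-haul: Coastal Air 247/431 = 57.3%, BlueJet 16/23 = 69.6% → BlueJet
Overall: Coastal Air 284/527 = 53.9%, BlueJet 151/346 = 43.6% → Coastal Air
BlueJet wins each route group but Coastal Air wins overall — the comparison reverses. BlueJet's flights skew toward long-haul, which has a lower base rate.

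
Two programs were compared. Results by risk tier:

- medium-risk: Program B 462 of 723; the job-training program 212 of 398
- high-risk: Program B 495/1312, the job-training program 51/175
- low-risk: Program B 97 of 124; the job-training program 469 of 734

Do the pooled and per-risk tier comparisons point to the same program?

No

Medium-risk: Program B 462/723 = 63.9%, the job-training program 212/398 = 53.3% → Program B
High-risk: Program B 495/1312 = 37.7%, the job-training program 51/175 = 29.1% → Program B
Low-risk: Program B 97/124 = 78.2%, the job-training program 469/734 = 63.9% → Program B
Overall: Program B 1054/2159 = 48.8%, the job-training program 732/1307 = 56.0% → the job-training program
Program B wins each risk group but the job-training program wins overall — the comparison reverses. Program B's participants skew toward high-risk, which has a lower base rate.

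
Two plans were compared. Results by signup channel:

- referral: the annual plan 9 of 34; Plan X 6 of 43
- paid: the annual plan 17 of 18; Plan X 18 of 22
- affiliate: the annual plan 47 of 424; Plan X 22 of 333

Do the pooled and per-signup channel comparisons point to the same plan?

Yes

Referral: the annual plan 9/34 = 26.5%, Plan X 6/43 = 14.0% → the annual plan
Paid: the annual plan 17/18 = 94.4%, Plan X 18/22 = 81.8% → the annual plan
Affiliate: the annual plan 47/424 = 11.1%, Plan X 22/333 = 6.6% → the annual plan
Overall: the annual plan 73/476 = 15.3%, Plan X 46/398 = 11.6% → the annual plan
The annual plan wins overall and in every signup group — no reversal.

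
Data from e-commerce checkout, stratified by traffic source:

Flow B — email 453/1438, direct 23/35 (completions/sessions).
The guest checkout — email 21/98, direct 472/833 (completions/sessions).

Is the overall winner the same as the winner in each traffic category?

Email: Flow B 453/1438 = 31.5%, the guest checkout 21/98 = 21.4% → Flow B
Direct: Flow B 23/35 = 65.7%, the guest checkout 472/833 = 56.7% → Flow B
Overall: Flow B 476/1473 = 32.3%, the guest checkout 493/931 = 53.0% → the guest checkout
Flow B wins each traffic group but the guest checkout wins overall — the comparison reverses. Flow B's sessions skew toward email, which has a lower base rate.

No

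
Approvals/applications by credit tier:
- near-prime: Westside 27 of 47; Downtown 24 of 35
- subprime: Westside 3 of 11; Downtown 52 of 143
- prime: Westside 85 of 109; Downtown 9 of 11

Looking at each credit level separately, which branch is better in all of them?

Near-prime: Westside 27/47 = 57.4%, Downtown 24/35 = 68.6% → Downtown
Subprime: Westside 3/11 = 27.3%, Downtown 52/143 = 36.4% → Downtown
Prime: Westside 85/109 = 78.0%, Downtown 9/11 = 81.8% → Downtown
Downtown has the higher rate in all 3 groups.

Downtown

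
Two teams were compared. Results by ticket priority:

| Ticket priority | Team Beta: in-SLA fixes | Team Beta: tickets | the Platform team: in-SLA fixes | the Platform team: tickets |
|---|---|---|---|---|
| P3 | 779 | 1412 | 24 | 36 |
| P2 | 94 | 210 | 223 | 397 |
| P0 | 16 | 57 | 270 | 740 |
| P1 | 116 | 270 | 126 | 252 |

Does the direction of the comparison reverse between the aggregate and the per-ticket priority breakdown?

Yes

P3: Team Beta 779/1412 = 55.2%, the Platform team 24/36 = 66.7% → the Platform team
P2: Team Beta 94/210 = 44.8%, the Platform team 223/397 = 56.2% → the Platform team
P0: Team Beta 16/57 = 28.1%, the Platform team 270/740 = 36.5% → the Platform team
P1: Team Beta 116/270 = 43.0%, the Platform team 126/252 = 50.0% → the Platform team
Overall: Team Beta 1005/1949 = 51.6%, the Platform team 643/1425 = 45.1% → Team Beta
The Platform team wins each ticket group but Team Beta wins overall — the comparison reverses. The Platform team's tickets skew toward P0, which has a lower base rate.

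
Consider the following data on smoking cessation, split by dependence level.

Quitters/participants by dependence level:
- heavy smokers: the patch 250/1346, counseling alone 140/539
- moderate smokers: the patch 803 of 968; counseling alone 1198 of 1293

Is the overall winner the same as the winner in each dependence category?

Yes

Heavy smokers: the patch 250/1346 = 18.6%, counseling alone 140/539 = 26.0% → counseling alone
Moderate smokers: the patch 803/968 = 83.0%, counseling alone 1198/1293 = 92.7% → counseling alone
Overall: the patch 1053/2314 = 45.5%, counseling alone 1338/1832 = 73.0% → counseling alone
Counseling alone wins overall and in every dependence group — no reversal.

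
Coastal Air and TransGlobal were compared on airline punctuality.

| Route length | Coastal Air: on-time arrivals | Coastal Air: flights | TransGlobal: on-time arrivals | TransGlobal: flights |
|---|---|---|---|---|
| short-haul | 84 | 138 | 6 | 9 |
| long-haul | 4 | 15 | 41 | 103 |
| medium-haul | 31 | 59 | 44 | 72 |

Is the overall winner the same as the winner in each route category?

No

Short-haul: Coastal Air 84/138 = 60.9%, TransGlobal 6/9 = 66.7% → TransGlobal
Long-haul: Coastal Air 4/15 = 26.7%, TransGlobal 41/103 = 39.8% → TransGlobal
Medium-haul: Coastal Air 31/59 = 52.5%, TransGlobal 44/72 = 61.1% → TransGlobal
Overall: Coastal Air 119/212 = 56.1%, TransGlobal 91/184 = 49.5% → Coastal Air
TransGlobal wins each route group but Coastal Air wins overall — the comparison reverses. TransGlobal's flights skew toward long-haul, which has a lower base rate.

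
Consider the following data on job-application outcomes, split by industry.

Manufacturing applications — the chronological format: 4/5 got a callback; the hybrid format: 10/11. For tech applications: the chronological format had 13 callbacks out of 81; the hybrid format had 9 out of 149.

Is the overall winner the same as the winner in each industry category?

No

Manufacturing: the chronological format 4/5 = 80.0%, the hybrid format 10/11 = 90.9% → the hybrid format
Tech: the chronological format 13/81 = 16.0%, the hybrid format 9/149 = 6.0% → the chronological format
Overall: the chronological format 17/86 = 19.8%, the hybrid format 19/160 = 11.9% → the chronological format
Neither sweeps: the chronological format wins 1 of 2 groups, the hybrid format wins 1. The chronological format wins overall but not every group — no Simpson reversal.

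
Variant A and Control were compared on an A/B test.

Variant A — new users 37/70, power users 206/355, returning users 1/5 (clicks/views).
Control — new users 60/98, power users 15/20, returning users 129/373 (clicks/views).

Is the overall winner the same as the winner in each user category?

New users: Variant A 37/70 = 52.9%, Control 60/98 = 61.2% → Control
Power users: Variant A 206/355 = 58.0%, Control 15/20 = 75.0% → Control
Returning users: Variant A 1/5 = 20.0%, Control 129/373 = 34.6% → Control
Overall: Variant A 244/430 = 56.7%, Control 204/491 = 41.5% → Variant A
Control wins each user group but Variant A wins overall — the comparison reverses. Control's views skew toward returning users, which has a lower base rate.

No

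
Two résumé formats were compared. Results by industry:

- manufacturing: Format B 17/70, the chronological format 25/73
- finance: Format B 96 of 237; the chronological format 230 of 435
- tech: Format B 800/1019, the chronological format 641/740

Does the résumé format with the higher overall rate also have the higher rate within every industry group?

Manufacturing: Format B 17/70 = 24.3%, the chronological format 25/73 = 34.2% → the chronological format
Finance: Format B 96/237 = 40.5%, the chronological format 230/435 = 52.9% → the chronological format
Tech: Format B 800/1019 = 78.5%, the chronological format 641/740 = 86.6% → the chronological format
Overall: Format B 913/1326 = 68.9%, the chronological format 896/1248 = 71.8% → the chronological format
The chronological format wins overall and in every industry group — no reversal.

Yes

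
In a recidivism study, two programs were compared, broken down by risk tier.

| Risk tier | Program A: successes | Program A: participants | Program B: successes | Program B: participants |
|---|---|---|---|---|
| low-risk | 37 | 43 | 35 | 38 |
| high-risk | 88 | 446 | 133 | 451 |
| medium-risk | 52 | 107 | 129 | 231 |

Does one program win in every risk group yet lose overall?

Low-risk: Program A 37/43 = 86.0%, Program B 35/38 = 92.1% → Program B
High-risk: Program A 88/446 = 19.7%, Program B 133/451 = 29.5% → Program B
Medium-risk: Program A 52/107 = 48.6%, Program B 129/231 = 55.8% → Program B
Overall: Program A 177/596 = 29.7%, Program B 297/720 = 41.2% → Program B
Program B wins overall and in every risk group — no reversal.

No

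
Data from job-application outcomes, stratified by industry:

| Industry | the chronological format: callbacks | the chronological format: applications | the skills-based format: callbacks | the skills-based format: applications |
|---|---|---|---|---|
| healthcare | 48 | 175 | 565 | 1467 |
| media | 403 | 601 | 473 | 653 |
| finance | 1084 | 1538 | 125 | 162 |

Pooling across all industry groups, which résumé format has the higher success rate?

the chronological format

Healthcare: the chronological format 48/175 = 27.4%, the skills-based format 565/1467 = 38.5% → the skills-based format
Media: the chronological format 403/601 = 67.1%, the skills-based format 473/653 = 72.4% → the skills-based format
Finance: the chronological format 1084/1538 = 70.5%, the skills-based format 125/162 = 77.2% → the skills-based format
Overall: the chronological format 1535/2314 = 66.3%, the skills-based format 1163/2282 = 51.0% → the chronological format
(The skills-based format wins every industry group but the chronological format wins overall — the skills-based format's applications skew toward the low-rate healthcare group.)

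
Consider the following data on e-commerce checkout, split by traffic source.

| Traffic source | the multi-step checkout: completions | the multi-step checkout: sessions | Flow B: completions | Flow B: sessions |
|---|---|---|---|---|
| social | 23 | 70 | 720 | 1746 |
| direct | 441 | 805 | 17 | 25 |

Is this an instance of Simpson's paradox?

Social: the multi-step checkout 23/70 = 32.9%, Flow B 720/1746 = 41.2% → Flow B
Direct: the multi-step checkout 441/805 = 54.8%, Flow B 17/25 = 68.0% → Flow B
Overall: the multi-step checkout 464/875 = 53.0%, Flow B 737/1771 = 41.6% → the multi-step checkout
Flow B wins each traffic group but the multi-step checkout wins overall — the comparison reverses. Flow B's sessions skew toward social, which has a lower base rate.

Yes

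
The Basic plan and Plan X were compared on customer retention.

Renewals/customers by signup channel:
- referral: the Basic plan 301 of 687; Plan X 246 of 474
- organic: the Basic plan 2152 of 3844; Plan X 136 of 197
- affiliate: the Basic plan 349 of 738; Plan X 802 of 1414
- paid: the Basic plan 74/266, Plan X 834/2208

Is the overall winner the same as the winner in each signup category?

Referral: the Basic plan 301/687 = 43.8%, Plan X 246/474 = 51.9% → Plan X
Organic: the Basic plan 2152/3844 = 56.0%, Plan X 136/197 = 69.0% → Plan X
Affiliate: the Basic plan 349/738 = 47.3%, Plan X 802/1414 = 56.7% → Plan X
Paid: the Basic plan 74/266 = 27.8%, Plan X 834/2208 = 37.8% → Plan X
Overall: the Basic plan 2876/5535 = 52.0%, Plan X 2018/4293 = 47.0% → the Basic plan
Plan X wins each signup group but the Basic plan wins overall — the comparison reverses. Plan X's customers skew toward paid, which has a lower base rate.

No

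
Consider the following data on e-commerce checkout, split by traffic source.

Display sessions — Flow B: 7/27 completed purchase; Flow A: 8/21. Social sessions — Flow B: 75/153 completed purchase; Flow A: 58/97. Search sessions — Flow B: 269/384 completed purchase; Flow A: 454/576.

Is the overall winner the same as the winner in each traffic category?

Yes

Display: Flow B 7/27 = 25.9%, Flow A 8/21 = 38.1% → Flow A
Social: Flow B 75/153 = 49.0%, Flow A 58/97 = 59.8% → Flow A
Search: Flow B 269/384 = 70.1%, Flow A 454/576 = 78.8% → Flow A
Overall: Flow B 351/564 = 62.2%, Flow A 520/694 = 74.9% → Flow A
Flow A wins overall and in every traffic group — no reversal.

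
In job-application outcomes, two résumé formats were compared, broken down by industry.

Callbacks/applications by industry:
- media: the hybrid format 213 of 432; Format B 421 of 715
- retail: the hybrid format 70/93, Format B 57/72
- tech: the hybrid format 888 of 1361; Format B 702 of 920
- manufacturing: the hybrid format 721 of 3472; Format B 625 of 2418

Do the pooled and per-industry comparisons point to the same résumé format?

Yes

Media: the hybrid format 213/432 = 49.3%, Format B 421/715 = 58.9% → Format B
Retail: the hybrid format 70/93 = 75.3%, Format B 57/72 = 79.2% → Format B
Tech: the hybrid format 888/1361 = 65.2%, Format B 702/920 = 76.3% → Format B
Manufacturing: the hybrid format 721/3472 = 20.8%, Format B 625/2418 = 25.8% → Format B
Overall: the hybrid format 1892/5358 = 35.3%, Format B 1805/4125 = 43.8% → Format B
Format B wins overall and in every industry group — no reversal.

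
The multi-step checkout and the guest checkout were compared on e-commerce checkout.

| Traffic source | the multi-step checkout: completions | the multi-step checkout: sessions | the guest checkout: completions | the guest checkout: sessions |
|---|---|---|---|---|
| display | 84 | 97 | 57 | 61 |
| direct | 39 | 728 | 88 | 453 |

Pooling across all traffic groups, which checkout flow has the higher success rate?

the guest checkout

Display: the multi-step checkout 84/97 = 86.6%, the guest checkout 57/61 = 93.4% → the guest checkout
Direct: the multi-step checkout 39/728 = 5.4%, the guest checkout 88/453 = 19.4% → the guest checkout
Overall: the multi-step checkout 123/825 = 14.9%, the guest checkout 145/514 = 28.2% → the guest checkout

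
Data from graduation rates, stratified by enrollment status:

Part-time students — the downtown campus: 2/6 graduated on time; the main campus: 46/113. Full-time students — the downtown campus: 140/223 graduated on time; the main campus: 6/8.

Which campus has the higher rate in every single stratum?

Part-time: the downtown campus 2/6 = 33.3%, the main campus 46/113 = 40.7% → the main campus
Full-time: the downtown campus 140/223 = 62.8%, the main campus 6/8 = 75.0% → the main campus
The main campus has the higher rate in both groups.

the main campus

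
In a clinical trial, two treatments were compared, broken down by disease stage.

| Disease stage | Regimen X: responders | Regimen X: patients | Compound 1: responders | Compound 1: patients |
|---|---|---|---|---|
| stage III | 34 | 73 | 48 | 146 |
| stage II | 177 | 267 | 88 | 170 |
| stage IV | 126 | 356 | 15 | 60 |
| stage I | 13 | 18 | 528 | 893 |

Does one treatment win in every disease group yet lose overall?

Stage III: Regimen X 34/73 = 46.6%, Compound 1 48/146 = 32.9% → Regimen X
Stage II: Regimen X 177/267 = 66.3%, Compound 1 88/170 = 51.8% → Regimen X
Stage IV: Regimen X 126/356 = 35.4%, Compound 1 15/60 = 25.0% → Regimen X
Stage I: Regimen X 13/18 = 72.2%, Compound 1 528/893 = 59.1% → Regimen X
Overall: Regimen X 350/714 = 49.0%, Compound 1 679/1269 = 53.5% → Compound 1
Regimen X wins each disease group but Compound 1 wins overall — the comparison reverses. Regimen X's patients skew toward stage IV, which has a lower base rate.

Yes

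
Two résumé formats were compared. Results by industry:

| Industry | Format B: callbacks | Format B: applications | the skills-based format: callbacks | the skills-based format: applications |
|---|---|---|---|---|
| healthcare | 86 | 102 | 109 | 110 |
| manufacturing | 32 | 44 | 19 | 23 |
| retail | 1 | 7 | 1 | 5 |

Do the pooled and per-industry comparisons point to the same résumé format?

Yes

Healthcare: Format B 86/102 = 84.3%, the skills-based format 109/110 = 99.1% → the skills-based format
Manufacturing: Format B 32/44 = 72.7%, the skills-based format 19/23 = 82.6% → the skills-based format
Retail: Format B 1/7 = 14.3%, the skills-based format 1/5 = 20.0% → the skills-based format
Overall: Format B 119/153 = 77.8%, the skills-based format 129/138 = 93.5% → the skills-based format
The skills-based format wins overall and in every industry group — no reversal.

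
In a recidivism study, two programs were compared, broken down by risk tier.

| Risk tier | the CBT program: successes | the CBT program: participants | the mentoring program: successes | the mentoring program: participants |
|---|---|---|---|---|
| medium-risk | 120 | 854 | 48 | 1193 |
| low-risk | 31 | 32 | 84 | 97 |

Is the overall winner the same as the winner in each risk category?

Medium-risk: the CBT program 120/854 = 14.1%, the mentoring program 48/1193 = 4.0% → the CBT program
Low-risk: the CBT program 31/32 = 96.9%, the mentoring program 84/97 = 86.6% → the CBT program
Overall: the CBT program 151/886 = 17.0%, the mentoring program 132/1290 = 10.2% → the CBT program
The CBT program wins overall and in every risk group — no reversal.

Yes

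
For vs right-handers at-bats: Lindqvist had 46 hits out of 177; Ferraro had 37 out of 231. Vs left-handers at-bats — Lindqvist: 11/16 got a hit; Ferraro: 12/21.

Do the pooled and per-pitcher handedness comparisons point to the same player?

Vs right-handers: Lindqvist 46/177 = 26.0%, Ferraro 37/231 = 16.0% → Lindqvist
Vs left-handers: Lindqvist 11/16 = 68.8%, Ferraro 12/21 = 57.1% → Lindqvist
Overall: Lindqvist 57/193 = 29.5%, Ferraro 49/252 = 19.4% → Lindqvist
Lindqvist wins overall and in every pitcher group — no reversal.

Yes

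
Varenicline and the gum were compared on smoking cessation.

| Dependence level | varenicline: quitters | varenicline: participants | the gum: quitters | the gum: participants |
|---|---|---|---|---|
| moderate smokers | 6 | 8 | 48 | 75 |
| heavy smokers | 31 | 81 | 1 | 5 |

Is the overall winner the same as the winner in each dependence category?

No

Moderate smokers: varenicline 6/8 = 75.0%, the gum 48/75 = 64.0% → varenicline
Heavy smokers: varenicline 31/81 = 38.3%, the gum 1/5 = 20.0% → varenicline
Overall: varenicline 37/89 = 41.6%, the gum 49/80 = 61.2% → the gum
Varenicline wins each dependence group but the gum wins overall — the comparison reverses. Varenicline's participants skew toward heavy smokers, which has a lower base rate.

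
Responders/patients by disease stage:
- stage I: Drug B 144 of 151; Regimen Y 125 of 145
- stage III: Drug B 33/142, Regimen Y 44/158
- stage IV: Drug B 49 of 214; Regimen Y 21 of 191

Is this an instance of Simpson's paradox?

Stage I: Drug B 144/151 = 95.4%, Regimen Y 125/145 = 86.2% → Drug B
Stage III: Drug B 33/142 = 23.2%, Regimen Y 44/158 = 27.8% → Regimen Y
Stage IV: Drug B 49/214 = 22.9%, Regimen Y 21/191 = 11.0% → Drug B
Overall: Drug B 226/507 = 44.6%, Regimen Y 190/494 = 38.5% → Drug B
Neither sweeps: Drug B wins 2 of 3 groups, Regimen Y wins 1. Drug B wins overall but not every group — no Simpson reversal.

No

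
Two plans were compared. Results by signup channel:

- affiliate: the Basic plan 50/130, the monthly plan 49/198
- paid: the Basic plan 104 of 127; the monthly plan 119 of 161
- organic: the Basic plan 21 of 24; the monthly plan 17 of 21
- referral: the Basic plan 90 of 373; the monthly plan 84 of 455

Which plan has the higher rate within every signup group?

the Basic plan

Affiliate: the Basic plan 50/130 = 38.5%, the monthly plan 49/198 = 24.7% → the Basic plan
Paid: the Basic plan 104/127 = 81.9%, the monthly plan 119/161 = 73.9% → the Basic plan
Organic: the Basic plan 21/24 = 87.5%, the monthly plan 17/21 = 81.0% → the Basic plan
Referral: the Basic plan 90/373 = 24.1%, the monthly plan 84/455 = 18.5% → the Basic plan
The Basic plan has the higher rate in all 4 groups.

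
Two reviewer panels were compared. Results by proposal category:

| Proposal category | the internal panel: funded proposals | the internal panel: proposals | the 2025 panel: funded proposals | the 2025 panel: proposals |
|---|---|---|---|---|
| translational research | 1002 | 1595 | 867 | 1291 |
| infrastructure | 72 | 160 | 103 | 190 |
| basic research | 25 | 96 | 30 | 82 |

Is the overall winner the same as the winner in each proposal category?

Translational research: the internal panel 1002/1595 = 62.8%, the 2025 panel 867/1291 = 67.2% → the 2025 panel
Infrastructure: the internal panel 72/160 = 45.0%, the 2025 panel 103/190 = 54.2% → the 2025 panel
Basic research: the internal panel 25/96 = 26.0%, the 2025 panel 30/82 = 36.6% → the 2025 panel
Overall: the internal panel 1099/1851 = 59.4%, the 2025 panel 1000/1563 = 64.0% → the 2025 panel
The 2025 panel wins overall and in every proposal group — no reversal.

Yes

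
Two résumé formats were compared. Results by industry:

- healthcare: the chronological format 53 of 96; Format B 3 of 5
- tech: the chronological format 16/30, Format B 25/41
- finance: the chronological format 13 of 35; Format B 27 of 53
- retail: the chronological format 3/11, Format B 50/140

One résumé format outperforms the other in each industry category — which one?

Healthcare: the chronological format 53/96 = 55.2%, Format B 3/5 = 60.0% → Format B
Tech: the chronological format 16/30 = 53.3%, Format B 25/41 = 61.0% → Format B
Finance: the chronological format 13/35 = 37.1%, Format B 27/53 = 50.9% → Format B
Retail: the chronological format 3/11 = 27.3%, Format B 50/140 = 35.7% → Format B
Format B has the higher rate in all 4 groups.

Format B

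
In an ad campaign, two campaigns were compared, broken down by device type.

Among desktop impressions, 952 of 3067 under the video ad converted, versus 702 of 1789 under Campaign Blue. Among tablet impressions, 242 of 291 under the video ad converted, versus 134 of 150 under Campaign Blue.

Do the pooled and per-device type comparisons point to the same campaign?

Yes

Desktop: the video ad 952/3067 = 31.0%, Campaign Blue 702/1789 = 39.2% → Campaign Blue
Tablet: the video ad 242/291 = 83.2%, Campaign Blue 134/150 = 89.3% → Campaign Blue
Overall: the video ad 1194/3358 = 35.6%, Campaign Blue 836/1939 = 43.1% → Campaign Blue
Campaign Blue wins overall and in every device group — no reversal.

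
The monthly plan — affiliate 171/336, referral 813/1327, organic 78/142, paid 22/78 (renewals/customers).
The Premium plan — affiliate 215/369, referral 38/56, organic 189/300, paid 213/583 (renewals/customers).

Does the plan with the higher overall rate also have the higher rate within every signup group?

No

Affiliate: the monthly plan 171/336 = 50.9%, the Premium plan 215/369 = 58.3% → the Premium plan
Referral: the monthly plan 813/1327 = 61.3%, the Premium plan 38/56 = 67.9% → the Premium plan
Organic: the monthly plan 78/142 = 54.9%, the Premium plan 189/300 = 63.0% → the Premium plan
Paid: the monthly plan 22/78 = 28.2%, the Premium plan 213/583 = 36.5% → the Premium plan
Overall: the monthly plan 1084/1883 = 57.6%, the Premium plan 655/1308 = 50.1% → the monthly plan
The Premium plan wins each signup group but the monthly plan wins overall — the comparison reverses. The Premium plan's customers skew toward paid, which has a lower base rate.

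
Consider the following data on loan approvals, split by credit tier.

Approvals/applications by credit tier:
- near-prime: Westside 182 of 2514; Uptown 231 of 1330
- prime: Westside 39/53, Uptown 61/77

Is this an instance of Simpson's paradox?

No

Near-prime: Westside 182/2514 = 7.2%, Uptown 231/1330 = 17.4% → Uptown
Prime: Westside 39/53 = 73.6%, Uptown 61/77 = 79.2% → Uptown
Overall: Westside 221/2567 = 8.6%, Uptown 292/1407 = 20.8% → Uptown
Uptown wins overall and in every credit group — no reversal.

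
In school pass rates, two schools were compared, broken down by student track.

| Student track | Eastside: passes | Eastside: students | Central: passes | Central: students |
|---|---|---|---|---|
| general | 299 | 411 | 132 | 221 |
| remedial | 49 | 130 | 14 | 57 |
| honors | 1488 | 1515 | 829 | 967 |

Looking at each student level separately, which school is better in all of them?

Eastside

General: Eastside 299/411 = 72.7%, Central 132/221 = 59.7% → Eastside
Remedial: Eastside 49/130 = 37.7%, Central 14/57 = 24.6% → Eastside
Honors: Eastside 1488/1515 = 98.2%, Central 829/967 = 85.7% → Eastside
Eastside has the higher rate in all 3 groups.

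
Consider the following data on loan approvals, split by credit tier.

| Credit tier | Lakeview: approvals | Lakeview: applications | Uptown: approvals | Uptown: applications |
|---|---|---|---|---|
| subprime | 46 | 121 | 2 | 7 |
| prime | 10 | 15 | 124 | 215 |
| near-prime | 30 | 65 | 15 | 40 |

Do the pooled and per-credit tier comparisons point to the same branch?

No

Subprime: Lakeview 46/121 = 38.0%, Uptown 2/7 = 28.6% → Lakeview
Prime: Lakeview 10/15 = 66.7%, Uptown 124/215 = 57.7% → Lakeview
Near-prime: Lakeview 30/65 = 46.2%, Uptown 15/40 = 37.5% → Lakeview
Overall: Lakeview 86/201 = 42.8%, Uptown 141/262 = 53.8% → Uptown
Lakeview wins each credit group but Uptown wins overall — the comparison reverses. Lakeview's applications skew toward subprime, which has a lower base rate.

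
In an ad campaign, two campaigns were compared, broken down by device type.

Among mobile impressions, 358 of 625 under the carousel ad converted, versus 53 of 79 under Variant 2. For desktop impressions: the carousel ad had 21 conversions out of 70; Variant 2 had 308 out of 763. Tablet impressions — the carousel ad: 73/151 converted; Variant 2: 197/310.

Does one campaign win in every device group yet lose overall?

Mobile: the carousel ad 358/625 = 57.3%, Variant 2 53/79 = 67.1% → Variant 2
Desktop: the carousel ad 21/70 = 30.0%, Variant 2 308/763 = 40.4% → Variant 2
Tablet: the carousel ad 73/151 = 48.3%, Variant 2 197/310 = 63.5% → Variant 2
Overall: the carousel ad 452/846 = 53.4%, Variant 2 558/1152 = 48.4% → the carousel ad
Variant 2 wins each device group but the carousel ad wins overall — the comparison reverses. Variant 2's impressions skew toward desktop, which has a lower base rate.

Yes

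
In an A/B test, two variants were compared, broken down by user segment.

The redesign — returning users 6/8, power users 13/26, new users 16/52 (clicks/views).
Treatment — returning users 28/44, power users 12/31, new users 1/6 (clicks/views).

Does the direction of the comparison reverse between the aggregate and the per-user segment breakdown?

Yes

Returning users: the redesign 6/8 = 75.0%, Treatment 28/44 = 63.6% → the redesign
Power users: the redesign 13/26 = 50.0%, Treatment 12/31 = 38.7% → the redesign
New users: the redesign 16/52 = 30.8%, Treatment 1/6 = 16.7% → the redesign
Overall: the redesign 35/86 = 40.7%, Treatment 41/81 = 50.6% → Treatment
The redesign wins each user group but Treatment wins overall — the comparison reverses. The redesign's views skew toward new users, which has a lower base rate.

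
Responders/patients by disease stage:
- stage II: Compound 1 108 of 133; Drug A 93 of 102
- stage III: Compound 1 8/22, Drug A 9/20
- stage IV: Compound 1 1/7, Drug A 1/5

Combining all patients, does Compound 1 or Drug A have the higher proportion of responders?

Stage II: Compound 1 108/133 = 81.2%, Drug A 93/102 = 91.2% → Drug A
Stage III: Compound 1 8/22 = 36.4%, Drug A 9/20 = 45.0% → Drug A
Stage IV: Compound 1 1/7 = 14.3%, Drug A 1/5 = 20.0% → Drug A
Overall: Compound 1 117/162 = 72.2%, Drug A 103/127 = 81.1% → Drug A

Drug A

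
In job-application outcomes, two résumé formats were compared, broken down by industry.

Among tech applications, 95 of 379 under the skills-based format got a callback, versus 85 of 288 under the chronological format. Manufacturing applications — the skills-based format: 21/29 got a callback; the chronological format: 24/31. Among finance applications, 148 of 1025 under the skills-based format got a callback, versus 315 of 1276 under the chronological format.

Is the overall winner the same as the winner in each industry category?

Tech: the skills-based format 95/379 = 25.1%, the chronological format 85/288 = 29.5% → the chronological format
Manufacturing: the skills-based format 21/29 = 72.4%, the chronological format 24/31 = 77.4% → the chronological format
Finance: the skills-based format 148/1025 = 14.4%, the chronological format 315/1276 = 24.7% → the chronological format
Overall: the skills-based format 264/1433 = 18.4%, the chronological format 424/1595 = 26.6% → the chronological format
The chronological format wins overall and in every industry group — no reversal.

Yes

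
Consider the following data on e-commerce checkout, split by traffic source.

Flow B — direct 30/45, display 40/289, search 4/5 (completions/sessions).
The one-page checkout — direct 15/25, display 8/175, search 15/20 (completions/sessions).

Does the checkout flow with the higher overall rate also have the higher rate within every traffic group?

Direct: Flow B 30/45 = 66.7%, the one-page checkout 15/25 = 60.0% → Flow B
Display: Flow B 40/289 = 13.8%, the one-page checkout 8/175 = 4.6% → Flow B
Search: Flow B 4/5 = 80.0%, the one-page checkout 15/20 = 75.0% → Flow B
Overall: Flow B 74/339 = 21.8%, the one-page checkout 38/220 = 17.3% → Flow B
Flow B wins overall and in every traffic group — no reversal.

Yes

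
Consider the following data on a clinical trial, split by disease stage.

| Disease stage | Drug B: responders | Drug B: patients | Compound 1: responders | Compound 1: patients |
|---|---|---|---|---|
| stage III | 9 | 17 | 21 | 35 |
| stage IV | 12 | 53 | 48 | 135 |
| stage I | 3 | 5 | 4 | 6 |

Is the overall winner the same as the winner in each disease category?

Yes

Stage III: Drug B 9/17 = 52.9%, Compound 1 21/35 = 60.0% → Compound 1
Stage IV: Drug B 12/53 = 22.6%, Compound 1 48/135 = 35.6% → Compound 1
Stage I: Drug B 3/5 = 60.0%, Compound 1 4/6 = 66.7% → Compound 1
Overall: Drug B 24/75 = 32.0%, Compound 1 73/176 = 41.5% → Compound 1
Compound 1 wins overall and in every disease group — no reversal.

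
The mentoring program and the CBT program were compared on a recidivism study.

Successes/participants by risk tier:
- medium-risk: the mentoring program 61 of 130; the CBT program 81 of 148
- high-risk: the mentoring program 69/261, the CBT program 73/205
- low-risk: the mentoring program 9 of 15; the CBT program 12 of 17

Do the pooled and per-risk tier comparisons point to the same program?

Yes

Medium-risk: the mentoring program 61/130 = 46.9%, the CBT program 81/148 = 54.7% → the CBT program
High-risk: the mentoring program 69/261 = 26.4%, the CBT program 73/205 = 35.6% → the CBT program
Low-risk: the mentoring program 9/15 = 60.0%, the CBT program 12/17 = 70.6% → the CBT program
Overall: the mentoring program 139/406 = 34.2%, the CBT program 166/370 = 44.9% → the CBT program
The CBT program wins overall and in every risk group — no reversal.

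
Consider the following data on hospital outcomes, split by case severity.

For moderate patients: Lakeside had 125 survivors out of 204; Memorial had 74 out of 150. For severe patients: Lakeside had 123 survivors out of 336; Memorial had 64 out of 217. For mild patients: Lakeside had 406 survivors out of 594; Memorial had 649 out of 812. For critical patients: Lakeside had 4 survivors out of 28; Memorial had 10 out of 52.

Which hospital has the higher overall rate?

Moderate: Lakeside 125/204 = 61.3%, Memorial 74/150 = 49.3% → Lakeside
Severe: Lakeside 123/336 = 36.6%, Memorial 64/217 = 29.5% → Lakeside
Mild: Lakeside 406/594 = 68.4%, Memorial 649/812 = 79.9% → Memorial
Critical: Lakeside 4/28 = 14.3%, Memorial 10/52 = 19.2% → Memorial
Overall: Lakeside 658/1162 = 56.6%, Memorial 797/1231 = 64.7% → Memorial
(Neither sweeps every case group, but Memorial has the higher pooled rate.)

Memorial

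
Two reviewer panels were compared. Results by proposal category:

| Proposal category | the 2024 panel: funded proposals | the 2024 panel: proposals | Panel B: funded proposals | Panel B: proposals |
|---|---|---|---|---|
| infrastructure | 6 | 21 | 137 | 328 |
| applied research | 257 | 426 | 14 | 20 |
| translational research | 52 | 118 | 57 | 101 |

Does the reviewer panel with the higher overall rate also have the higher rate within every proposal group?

Infrastructure: the 2024 panel 6/21 = 28.6%, Panel B 137/328 = 41.8% → Panel B
Applied research: the 2024 panel 257/426 = 60.3%, Panel B 14/20 = 70.0% → Panel B
Translational research: the 2024 panel 52/118 = 44.1%, Panel B 57/101 = 56.4% → Panel B
Overall: the 2024 panel 315/565 = 55.8%, Panel B 208/449 = 46.3% → the 2024 panel
Panel B wins each proposal group but the 2024 panel wins overall — the comparison reverses. Panel B's proposals skew toward infrastructure, which has a lower base rate.

No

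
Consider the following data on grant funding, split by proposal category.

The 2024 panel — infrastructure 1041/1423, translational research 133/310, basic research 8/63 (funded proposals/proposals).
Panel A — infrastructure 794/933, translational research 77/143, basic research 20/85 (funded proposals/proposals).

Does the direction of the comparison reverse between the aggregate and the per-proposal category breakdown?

No

Infrastructure: the 2024 panel 1041/1423 = 73.2%, Panel A 794/933 = 85.1% → Panel A
Translational research: the 2024 panel 133/310 = 42.9%, Panel A 77/143 = 53.8% → Panel A
Basic research: the 2024 panel 8/63 = 12.7%, Panel A 20/85 = 23.5% → Panel A
Overall: the 2024 panel 1182/1796 = 65.8%, Panel A 891/1161 = 76.7% → Panel A
Panel A wins overall and in every proposal group — no reversal.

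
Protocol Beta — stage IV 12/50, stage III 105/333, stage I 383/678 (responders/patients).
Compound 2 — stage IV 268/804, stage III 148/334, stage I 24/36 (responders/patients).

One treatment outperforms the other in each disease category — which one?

Compound 2

Stage IV: Protocol Beta 12/50 = 24.0%, Compound 2 268/804 = 33.3% → Compound 2
Stage III: Protocol Beta 105/333 = 31.5%, Compound 2 148/334 = 44.3% → Compound 2
Stage I: Protocol Beta 383/678 = 56.5%, Compound 2 24/36 = 66.7% → Compound 2
Compound 2 has the higher rate in all 3 groups.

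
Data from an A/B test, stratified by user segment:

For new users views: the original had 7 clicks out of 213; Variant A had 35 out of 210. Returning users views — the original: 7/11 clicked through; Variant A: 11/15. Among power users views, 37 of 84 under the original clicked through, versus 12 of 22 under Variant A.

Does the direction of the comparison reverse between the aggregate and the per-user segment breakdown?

No

New users: the original 7/213 = 3.3%, Variant A 35/210 = 16.7% → Variant A
Returning users: the original 7/11 = 63.6%, Variant A 11/15 = 73.3% → Variant A
Power users: the original 37/84 = 44.0%, Variant A 12/22 = 54.5% → Variant A
Overall: the original 51/308 = 16.6%, Variant A 58/247 = 23.5% → Variant A
Variant A wins overall and in every user group — no reversal.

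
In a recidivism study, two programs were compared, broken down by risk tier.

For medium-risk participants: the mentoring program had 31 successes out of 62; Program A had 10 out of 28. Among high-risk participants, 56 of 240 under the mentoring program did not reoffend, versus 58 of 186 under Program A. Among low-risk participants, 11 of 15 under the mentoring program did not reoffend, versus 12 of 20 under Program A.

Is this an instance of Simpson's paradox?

Medium-risk: the mentoring program 31/62 = 50.0%, Program A 10/28 = 35.7% → the mentoring program
High-risk: the mentoring program 56/240 = 23.3%, Program A 58/186 = 31.2% → Program A
Low-risk: the mentoring program 11/15 = 73.3%, Program A 12/20 = 60.0% → the mentoring program
Overall: the mentoring program 98/317 = 30.9%, Program A 80/234 = 34.2% → Program A
Neither sweeps: the mentoring program wins 2 of 3 groups, Program A wins 1. Program A wins overall but not every group — no Simpson reversal.

No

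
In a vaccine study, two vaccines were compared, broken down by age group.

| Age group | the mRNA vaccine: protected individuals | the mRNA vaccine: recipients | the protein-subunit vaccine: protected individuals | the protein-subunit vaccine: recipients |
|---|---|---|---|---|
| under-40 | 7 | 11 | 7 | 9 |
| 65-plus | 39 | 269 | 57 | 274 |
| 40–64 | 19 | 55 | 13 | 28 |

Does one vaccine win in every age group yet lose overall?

Under-40: the mRNA vaccine 7/11 = 63.6%, the protein-subunit vaccine 7/9 = 77.8% → the protein-subunit vaccine
65-plus: the mRNA vaccine 39/269 = 14.5%, the protein-subunit vaccine 57/274 = 20.8% → the protein-subunit vaccine
40–64: the mRNA vaccine 19/55 = 34.5%, the protein-subunit vaccine 13/28 = 46.4% → the protein-subunit vaccine
Overall: the mRNA vaccine 65/335 = 19.4%, the protein-subunit vaccine 77/311 = 24.8% → the protein-subunit vaccine
The protein-subunit vaccine wins overall and in every age group — no reversal.

No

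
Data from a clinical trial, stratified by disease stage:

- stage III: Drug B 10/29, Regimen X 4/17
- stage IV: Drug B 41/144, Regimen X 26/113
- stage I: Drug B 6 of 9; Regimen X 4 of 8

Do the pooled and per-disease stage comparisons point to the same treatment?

Yes

Stage III: Drug B 10/29 = 34.5%, Regimen X 4/17 = 23.5% → Drug B
Stage IV: Drug B 41/144 = 28.5%, Regimen X 26/113 = 23.0% → Drug B
Stage I: Drug B 6/9 = 66.7%, Regimen X 4/8 = 50.0% → Drug B
Overall: Drug B 57/182 = 31.3%, Regimen X 34/138 = 24.6% → Drug B
Drug B wins overall and in every disease group — no reversal.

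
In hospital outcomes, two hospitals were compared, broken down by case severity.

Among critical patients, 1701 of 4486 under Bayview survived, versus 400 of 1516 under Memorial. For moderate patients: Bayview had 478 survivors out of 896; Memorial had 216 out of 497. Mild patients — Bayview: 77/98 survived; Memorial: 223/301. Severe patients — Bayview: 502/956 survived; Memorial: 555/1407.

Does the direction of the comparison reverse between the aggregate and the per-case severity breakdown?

No

Critical: Bayview 1701/4486 = 37.9%, Memorial 400/1516 = 26.4% → Bayview
Moderate: Bayview 478/896 = 53.3%, Memorial 216/497 = 43.5% → Bayview
Mild: Bayview 77/98 = 78.6%, Memorial 223/301 = 74.1% → Bayview
Severe: Bayview 502/956 = 52.5%, Memorial 555/1407 = 39.4% → Bayview
Overall: Bayview 2758/6436 = 42.9%, Memorial 1394/3721 = 37.5% → Bayview
Bayview wins overall and in every case group — no reversal.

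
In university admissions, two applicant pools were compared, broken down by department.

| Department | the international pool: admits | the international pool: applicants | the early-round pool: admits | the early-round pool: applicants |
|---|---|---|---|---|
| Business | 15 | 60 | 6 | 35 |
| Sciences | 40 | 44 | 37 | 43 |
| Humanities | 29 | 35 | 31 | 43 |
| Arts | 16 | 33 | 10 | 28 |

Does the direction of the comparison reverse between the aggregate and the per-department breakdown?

Business: the international pool 15/60 = 25.0%, the early-round pool 6/35 = 17.1% → the international pool
Sciences: the international pool 40/44 = 90.9%, the early-round pool 37/43 = 86.0% → the international pool
Humanities: the international pool 29/35 = 82.9%, the early-round pool 31/43 = 72.1% → the international pool
Arts: the international pool 16/33 = 48.5%, the early-round pool 10/28 = 35.7% → the international pool
Overall: the international pool 100/172 = 58.1%, the early-round pool 84/149 = 56.4% → the international pool
The international pool wins overall and in every department group — no reversal.

No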